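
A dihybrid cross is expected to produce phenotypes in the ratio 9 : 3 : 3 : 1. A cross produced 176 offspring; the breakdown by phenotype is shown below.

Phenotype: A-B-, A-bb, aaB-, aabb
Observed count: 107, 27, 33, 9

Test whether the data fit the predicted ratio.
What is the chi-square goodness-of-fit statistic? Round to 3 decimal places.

Ratio total = 16. Expected counts: 176×9/16 = 99, 176×3/16 = 33, 176×3/16 = 33, 176×1/16 = 11.
χ² = (107−99)²/99 + (27−33)²/33 + (33−33)²/33 + (9−11)²/11
   = 0.6465 + 1.0909 + 0.0000 + 0.3636
Sum = 2.101

2.101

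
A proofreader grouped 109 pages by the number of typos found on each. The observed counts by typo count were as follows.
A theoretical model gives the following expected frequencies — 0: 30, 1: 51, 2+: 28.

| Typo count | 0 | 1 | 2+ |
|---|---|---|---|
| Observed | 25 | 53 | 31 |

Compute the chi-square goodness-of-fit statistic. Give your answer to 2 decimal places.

cat         O        E   (O−E)²/E
0          25       30      0.833
1          53       51      0.078
2+         31       28      0.321
Sum = 1.23

1.23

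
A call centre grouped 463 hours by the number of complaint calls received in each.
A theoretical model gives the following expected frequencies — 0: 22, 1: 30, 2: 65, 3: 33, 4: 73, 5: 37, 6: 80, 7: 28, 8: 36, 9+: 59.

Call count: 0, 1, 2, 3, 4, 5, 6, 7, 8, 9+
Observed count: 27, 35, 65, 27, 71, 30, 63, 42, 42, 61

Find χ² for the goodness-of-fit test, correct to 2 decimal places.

0: (27 − 22)²/22 = 25/22 = 1.136
1: (35 − 30)²/30 = 25/30 = 0.833
2: (65 − 65)²/65 = 0/65 = 0.000
3: (27 − 33)²/33 = 36/33 = 1.091
4: (71 − 73)²/73 = 4/73 = 0.055
5: (30 − 37)²/37 = 49/37 = 1.324
6: (63 − 80)²/80 = 289/80 = 3.613
7: (42 − 28)²/28 = 196/28 = 7.000
8: (42 − 36)²/36 = 36/36 = 1.000
9+: (61 − 59)²/59 = 4/59 = 0.068
Sum = 16.12

16.12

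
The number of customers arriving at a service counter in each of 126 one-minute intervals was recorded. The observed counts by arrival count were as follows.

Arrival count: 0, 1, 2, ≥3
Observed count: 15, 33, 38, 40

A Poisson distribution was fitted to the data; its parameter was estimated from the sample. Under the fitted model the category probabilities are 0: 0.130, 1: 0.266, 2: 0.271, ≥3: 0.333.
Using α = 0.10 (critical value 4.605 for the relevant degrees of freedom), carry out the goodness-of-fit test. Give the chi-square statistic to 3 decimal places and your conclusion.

0.651; do not reject

Expected counts E_i = n·p_i: 126×0.130 = 16.38, 126×0.266 = 33.516, 126×0.271 = 34.146, 126×0.333 = 41.958.
0: (15 − 16.38)²/16.38 = 1.9044/16.38 = 0.1163
1: (33 − 33.516)²/33.516 = 0.266256/33.516 = 0.0079
2: (38 − 34.146)²/34.146 = 14.853316/34.146 = 0.4350
≥3: (40 − 41.958)²/41.958 = 3.833764/41.958 = 0.0914
Sum = 0.651
df = 2. Since 0.651 < 4.605, we do not reject H₀.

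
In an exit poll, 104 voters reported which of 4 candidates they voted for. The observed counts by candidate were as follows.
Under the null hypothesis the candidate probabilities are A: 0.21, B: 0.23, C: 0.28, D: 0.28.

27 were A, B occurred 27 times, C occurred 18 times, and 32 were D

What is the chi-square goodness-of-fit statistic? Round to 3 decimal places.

Expected counts E_i = n·p_i: 104×0.21 = 21.84, 104×0.23 = 23.92, 104×0.28 = 29.12, 104×0.28 = 29.12.
χ² = (27−21.84)²/21.84 + (27−23.92)²/23.92 + (18−29.12)²/29.12 + (32−29.12)²/29.12
   = 1.2191 + 0.3966 + 4.2464 + 0.2848
Sum = 6.147

6.147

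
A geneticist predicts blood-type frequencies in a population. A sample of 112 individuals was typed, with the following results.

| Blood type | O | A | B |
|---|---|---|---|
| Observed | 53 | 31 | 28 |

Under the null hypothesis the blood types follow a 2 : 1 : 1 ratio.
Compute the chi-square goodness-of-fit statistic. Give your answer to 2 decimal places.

Ratio total = 4. Expected counts: 112×2/4 = 56, 112×1/4 = 28, 112×1/4 = 28.
χ² = (53−56)²/56 + (31−28)²/28 + (28−28)²/28
   = 0.161 + 0.321 + 0.000
Sum = 0.48

0.48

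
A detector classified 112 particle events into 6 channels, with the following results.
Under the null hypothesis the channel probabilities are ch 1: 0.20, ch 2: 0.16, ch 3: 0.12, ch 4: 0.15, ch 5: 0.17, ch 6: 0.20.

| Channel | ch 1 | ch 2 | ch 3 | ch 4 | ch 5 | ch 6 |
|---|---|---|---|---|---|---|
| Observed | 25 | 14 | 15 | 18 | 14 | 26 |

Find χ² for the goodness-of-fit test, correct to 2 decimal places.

3.34

Expected counts E_i = n·p_i: 112×0.20 = 22.4, 112×0.16 = 17.92, 112×0.12 = 13.44, 112×0.15 = 16.8, 112×0.17 = 19.04, 112×0.20 = 22.4.
ch 1: (25 − 22.4)²/22.4 = 6.76/22.4 = 0.302
ch 2: (14 − 17.92)²/17.92 = 15.3664/17.92 = 0.858
ch 3: (15 − 13.44)²/13.44 = 2.4336/13.44 = 0.181
ch 4: (18 − 16.8)²/16.8 = 1.44/16.8 = 0.086
ch 5: (14 − 19.04)²/19.04 = 25.4016/19.04 = 1.334
ch 6: (26 − 22.4)²/22.4 = 12.96/22.4 = 0.579
Sum = 3.34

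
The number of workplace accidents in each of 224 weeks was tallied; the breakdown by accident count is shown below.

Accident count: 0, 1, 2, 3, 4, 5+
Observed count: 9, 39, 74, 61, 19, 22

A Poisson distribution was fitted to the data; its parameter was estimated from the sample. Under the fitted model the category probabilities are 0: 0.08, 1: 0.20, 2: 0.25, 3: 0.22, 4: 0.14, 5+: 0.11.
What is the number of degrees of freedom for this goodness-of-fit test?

There are k = 6 categories and 1 parameter estimated from the data, so df = 6 − 1 − 1 = 4.

4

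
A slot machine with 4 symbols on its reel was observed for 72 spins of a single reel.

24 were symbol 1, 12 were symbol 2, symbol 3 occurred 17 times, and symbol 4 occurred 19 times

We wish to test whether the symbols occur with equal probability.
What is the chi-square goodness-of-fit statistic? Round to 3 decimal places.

4.111

Under H₀ each category has probability 1/4, so each expected count is 72/4 = 18.
symbol 1: (24 − 18)²/18 = 36/18 = 2.0000
symbol 2: (12 − 18)²/18 = 36/18 = 2.0000
symbol 3: (17 − 18)²/18 = 1/18 = 0.0556
symbol 4: (19 − 18)²/18 = 1/18 = 0.0556
Sum = 4.111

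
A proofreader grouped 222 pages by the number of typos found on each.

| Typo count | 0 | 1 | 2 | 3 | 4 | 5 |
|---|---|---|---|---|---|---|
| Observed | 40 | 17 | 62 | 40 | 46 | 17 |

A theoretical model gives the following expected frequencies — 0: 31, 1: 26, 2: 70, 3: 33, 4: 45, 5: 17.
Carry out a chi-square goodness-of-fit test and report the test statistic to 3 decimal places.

0: (40 − 31)²/31 = 81/31 = 2.6129
1: (17 − 26)²/26 = 81/26 = 3.1154
2: (62 − 70)²/70 = 64/70 = 0.9143
3: (40 − 33)²/33 = 49/33 = 1.4848
4: (46 − 45)²/45 = 1/45 = 0.0222
5: (17 − 17)²/17 = 0/17 = 0.0000
Sum = 8.150

8.150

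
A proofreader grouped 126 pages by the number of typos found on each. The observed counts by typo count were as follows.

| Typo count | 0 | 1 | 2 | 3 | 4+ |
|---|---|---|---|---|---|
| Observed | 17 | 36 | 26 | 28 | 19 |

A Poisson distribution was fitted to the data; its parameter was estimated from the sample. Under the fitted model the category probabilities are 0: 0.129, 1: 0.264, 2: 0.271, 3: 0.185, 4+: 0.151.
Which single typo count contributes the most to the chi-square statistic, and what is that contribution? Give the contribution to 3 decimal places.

Expected counts E_i = n·p_i: 126×0.129 = 16.254, 126×0.264 = 33.264, 126×0.271 = 34.146, 126×0.185 = 23.31, 126×0.151 = 19.026.
cat         O        E   (O−E)²/E
0          17   16.254     0.0342
1          36   33.264     0.2250
2          26   34.146     1.9433
3          28    23.31     0.9436
4+         19   19.026     0.0000
The largest term is for 2: 1.943.

2, 1.943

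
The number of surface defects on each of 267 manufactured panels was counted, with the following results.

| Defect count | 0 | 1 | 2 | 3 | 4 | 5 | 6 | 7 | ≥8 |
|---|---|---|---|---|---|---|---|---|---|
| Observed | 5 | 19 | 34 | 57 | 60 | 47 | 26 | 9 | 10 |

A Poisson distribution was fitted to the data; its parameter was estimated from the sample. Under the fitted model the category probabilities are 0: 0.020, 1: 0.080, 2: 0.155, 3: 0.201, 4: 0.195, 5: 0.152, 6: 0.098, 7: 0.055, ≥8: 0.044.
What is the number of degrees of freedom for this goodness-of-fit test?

There are k = 9 categories and 1 parameter estimated from the data, so df = 9 − 1 − 1 = 7.

7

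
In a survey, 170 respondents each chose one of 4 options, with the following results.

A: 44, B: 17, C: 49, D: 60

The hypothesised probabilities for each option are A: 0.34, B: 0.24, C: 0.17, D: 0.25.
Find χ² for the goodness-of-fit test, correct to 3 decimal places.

38.364

Expected counts E_i = n·p_i: 170×0.34 = 57.8, 170×0.24 = 40.8, 170×0.17 = 28.9, 170×0.25 = 42.5.
cat         O        E   (O−E)²/E
A          44     57.8     3.2948
B          17     40.8    13.8833
C          49     28.9    13.9796
D          60     42.5     7.2059
Sum = 38.364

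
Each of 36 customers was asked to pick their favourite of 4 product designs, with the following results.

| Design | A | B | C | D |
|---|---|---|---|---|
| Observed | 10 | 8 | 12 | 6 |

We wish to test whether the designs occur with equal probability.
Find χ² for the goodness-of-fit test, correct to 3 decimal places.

2.222

Under H₀ each category has probability 1/4, so each expected count is 36/4 = 9.
cat         O        E   (O−E)²/E
A          10        9     0.1111
B           8        9     0.1111
C          12        9     1.0000
D           6        9     1.0000
Sum = 2.222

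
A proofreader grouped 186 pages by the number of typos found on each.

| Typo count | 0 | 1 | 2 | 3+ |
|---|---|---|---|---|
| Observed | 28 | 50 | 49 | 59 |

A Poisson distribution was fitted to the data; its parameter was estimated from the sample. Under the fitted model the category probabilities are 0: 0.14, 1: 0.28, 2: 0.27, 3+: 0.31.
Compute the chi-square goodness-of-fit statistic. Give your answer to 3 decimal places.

0.291

Expected counts E_i = n·p_i: 186×0.14 = 26.04, 186×0.28 = 52.08, 186×0.27 = 50.22, 186×0.31 = 57.66.
χ² = (28−26.04)²/26.04 + (50−52.08)²/52.08 + (49−50.22)²/50.22 + (59−57.66)²/57.66
   = 0.1475 + 0.0831 + 0.0296 + 0.0311
Sum = 0.291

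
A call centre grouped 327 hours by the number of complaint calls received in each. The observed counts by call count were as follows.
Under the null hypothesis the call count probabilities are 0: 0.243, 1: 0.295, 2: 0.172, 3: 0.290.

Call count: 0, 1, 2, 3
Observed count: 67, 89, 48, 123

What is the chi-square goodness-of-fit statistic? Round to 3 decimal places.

12.108

Expected counts E_i = n·p_i: 327×0.243 = 79.461, 327×0.295 = 96.465, 327×0.172 = 56.244, 327×0.290 = 94.83.
χ² = (67−79.461)²/79.461 + (89−96.465)²/96.465 + (48−56.244)²/56.244 + (123−94.83)²/94.83
   = 1.9541 + 0.5777 + 1.2084 + 8.3681
Sum = 12.108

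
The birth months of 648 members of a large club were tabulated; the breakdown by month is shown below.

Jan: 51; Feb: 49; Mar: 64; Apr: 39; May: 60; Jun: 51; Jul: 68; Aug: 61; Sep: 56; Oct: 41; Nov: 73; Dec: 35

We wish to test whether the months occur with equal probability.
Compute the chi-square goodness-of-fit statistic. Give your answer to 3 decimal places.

Expected count for each of the 12 categories: 648/12 = 54.
cat         O        E   (O−E)²/E
Jan        51       54     0.1667
Feb        49       54     0.4630
Mar        64       54     1.8519
Apr        39       54     4.1667
May        60       54     0.6667
Jun        51       54     0.1667
Jul        68       54     3.6296
Aug        61       54     0.9074
Sep        56       54     0.0741
Oct        41       54     3.1296
Nov        73       54     6.6852
Dec        35       54     6.6852
Sum = 28.593

28.593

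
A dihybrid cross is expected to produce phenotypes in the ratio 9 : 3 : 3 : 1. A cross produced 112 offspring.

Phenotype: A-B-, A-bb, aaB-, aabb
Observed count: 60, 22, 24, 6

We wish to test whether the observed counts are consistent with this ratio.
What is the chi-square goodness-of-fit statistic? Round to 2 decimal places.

Ratio total = 16. Expected counts: 112×9/16 = 63, 112×3/16 = 21, 112×3/16 = 21, 112×1/16 = 7.
χ² = (60−63)²/63 + (22−21)²/21 + (24−21)²/21 + (6−7)²/7
   = 0.143 + 0.048 + 0.429 + 0.143
Sum = 0.76

0.76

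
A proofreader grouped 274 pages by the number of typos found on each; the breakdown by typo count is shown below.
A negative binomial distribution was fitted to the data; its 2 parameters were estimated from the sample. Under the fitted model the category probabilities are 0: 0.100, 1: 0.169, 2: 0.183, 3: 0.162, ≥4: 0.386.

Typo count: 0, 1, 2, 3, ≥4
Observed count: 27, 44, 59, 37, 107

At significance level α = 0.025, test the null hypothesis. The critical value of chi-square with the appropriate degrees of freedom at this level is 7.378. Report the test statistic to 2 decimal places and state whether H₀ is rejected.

2.93; do not reject

Expected counts E_i = n·p_i: 274×0.100 = 27.4, 274×0.169 = 46.306, 274×0.183 = 50.142, 274×0.162 = 44.388, 274×0.386 = 105.764.
χ² = (27−27.4)²/27.4 + (44−46.306)²/46.306 + (59−50.142)²/50.142 + (37−44.388)²/44.388 + (107−105.764)²/105.764
   = 0.006 + 0.115 + 1.565 + 1.230 + 0.014
Sum = 2.93
df = 2. Since 2.93 < 7.378, we do not reject H₀.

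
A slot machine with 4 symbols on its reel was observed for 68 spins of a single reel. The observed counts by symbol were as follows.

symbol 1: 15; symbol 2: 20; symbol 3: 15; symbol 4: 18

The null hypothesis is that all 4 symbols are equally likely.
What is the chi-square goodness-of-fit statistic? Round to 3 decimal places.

Under H₀ each category has probability 1/4, so each expected count is 68/4 = 17.
χ² = (15−17)²/17 + (20−17)²/17 + (15−17)²/17 + (18−17)²/17
   = 0.2353 + 0.5294 + 0.2353 + 0.0588
Sum = 1.059

1.059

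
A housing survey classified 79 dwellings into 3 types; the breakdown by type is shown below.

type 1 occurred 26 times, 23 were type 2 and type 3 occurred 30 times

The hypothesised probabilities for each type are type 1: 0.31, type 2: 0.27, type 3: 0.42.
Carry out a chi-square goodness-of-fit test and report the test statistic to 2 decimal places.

0.53

Expected counts E_i = n·p_i: 79×0.31 = 24.49, 79×0.27 = 21.33, 79×0.42 = 33.18.
type 1: (26 − 24.49)²/24.49 = 2.2801/24.49 = 0.093
type 2: (23 − 21.33)²/21.33 = 2.7889/21.33 = 0.131
type 3: (30 − 33.18)²/33.18 = 10.1124/33.18 = 0.305
Sum = 0.53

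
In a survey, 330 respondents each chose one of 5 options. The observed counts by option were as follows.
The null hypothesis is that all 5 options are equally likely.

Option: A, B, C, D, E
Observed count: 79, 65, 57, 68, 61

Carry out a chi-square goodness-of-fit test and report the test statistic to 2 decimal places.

Expected count for each of the 5 categories: 330/5 = 66.
A: (79 − 66)²/66 = 169/66 = 2.561
B: (65 − 66)²/66 = 1/66 = 0.015
C: (57 − 66)²/66 = 81/66 = 1.227
D: (68 − 66)²/66 = 4/66 = 0.061
E: (61 − 66)²/66 = 25/66 = 0.379
Sum = 4.24

4.24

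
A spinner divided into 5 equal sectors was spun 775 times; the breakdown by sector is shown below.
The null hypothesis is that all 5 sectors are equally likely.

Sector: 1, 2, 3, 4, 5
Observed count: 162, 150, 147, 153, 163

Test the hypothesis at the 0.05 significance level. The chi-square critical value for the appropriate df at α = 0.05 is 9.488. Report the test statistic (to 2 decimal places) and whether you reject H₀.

Expected count for each of the 5 categories: 775/5 = 155.
χ² = (162−155)²/155 + (150−155)²/155 + (147−155)²/155 + (153−155)²/155 + (163−155)²/155
   = 0.316 + 0.161 + 0.413 + 0.026 + 0.413
Sum = 1.33
df = 4. Since 1.33 < 9.488, we do not reject H₀.

1.33; do not reject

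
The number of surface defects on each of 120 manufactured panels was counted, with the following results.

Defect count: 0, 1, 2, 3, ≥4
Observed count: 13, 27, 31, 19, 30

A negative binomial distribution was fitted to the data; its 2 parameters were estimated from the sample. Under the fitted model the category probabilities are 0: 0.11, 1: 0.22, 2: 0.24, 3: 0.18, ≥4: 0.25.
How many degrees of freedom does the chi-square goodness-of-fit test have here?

There are k = 5 categories and 2 parameters estimated from the data, so df = 5 − 1 − 2 = 2.

2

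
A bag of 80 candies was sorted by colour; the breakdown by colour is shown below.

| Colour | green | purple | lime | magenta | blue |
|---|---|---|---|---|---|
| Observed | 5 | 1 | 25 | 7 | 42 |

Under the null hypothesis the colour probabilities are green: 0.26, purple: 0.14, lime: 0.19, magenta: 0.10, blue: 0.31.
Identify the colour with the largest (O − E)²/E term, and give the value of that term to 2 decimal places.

green, 12.00

Expected counts E_i = n·p_i: 80×0.26 = 20.8, 80×0.14 = 11.2, 80×0.19 = 15.2, 80×0.10 = 8, 80×0.31 = 24.8.
green: (5 − 20.8)²/20.8 = 249.64/20.8 = 12.002
purple: (1 − 11.2)²/11.2 = 104.04/11.2 = 9.289
lime: (25 − 15.2)²/15.2 = 96.04/15.2 = 6.318
magenta: (7 − 8)²/8 = 1/8 = 0.125
blue: (42 − 24.8)²/24.8 = 295.84/24.8 = 11.929
The largest term is for green: 12.00.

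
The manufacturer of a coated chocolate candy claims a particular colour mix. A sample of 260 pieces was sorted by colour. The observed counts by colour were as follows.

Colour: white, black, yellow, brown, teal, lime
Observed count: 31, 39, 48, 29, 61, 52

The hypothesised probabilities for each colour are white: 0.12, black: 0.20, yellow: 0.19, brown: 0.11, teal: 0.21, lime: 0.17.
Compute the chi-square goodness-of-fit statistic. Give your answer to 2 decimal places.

5.42

Expected counts E_i = n·p_i: 260×0.12 = 31.2, 260×0.20 = 52, 260×0.19 = 49.4, 260×0.11 = 28.6, 260×0.21 = 54.6, 260×0.17 = 44.2.
χ² = (31−31.2)²/31.2 + (39−52)²/52 + (48−49.4)²/49.4 + (29−28.6)²/28.6 + (61−54.6)²/54.6 + (52−44.2)²/44.2
   = 0.001 + 3.250 + 0.040 + 0.006 + 0.750 + 1.376
Sum = 5.42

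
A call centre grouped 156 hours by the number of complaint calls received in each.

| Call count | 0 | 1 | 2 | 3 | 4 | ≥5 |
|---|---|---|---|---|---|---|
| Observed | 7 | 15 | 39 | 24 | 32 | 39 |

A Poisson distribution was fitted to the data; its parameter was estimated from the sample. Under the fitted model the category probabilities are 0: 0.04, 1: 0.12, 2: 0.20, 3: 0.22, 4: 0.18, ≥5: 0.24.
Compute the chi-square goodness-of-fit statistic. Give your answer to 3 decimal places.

Expected counts E_i = n·p_i: 156×0.04 = 6.24, 156×0.12 = 18.72, 156×0.20 = 31.2, 156×0.22 = 34.32, 156×0.18 = 28.08, 156×0.24 = 37.44.
χ² = (7−6.24)²/6.24 + (15−18.72)²/18.72 + (39−31.2)²/31.2 + (24−34.32)²/34.32 + (32−28.08)²/28.08 + (39−37.44)²/37.44
   = 0.0926 + 0.7392 + 1.9500 + 3.1032 + 0.5472 + 0.0650
Sum = 6.497

6.497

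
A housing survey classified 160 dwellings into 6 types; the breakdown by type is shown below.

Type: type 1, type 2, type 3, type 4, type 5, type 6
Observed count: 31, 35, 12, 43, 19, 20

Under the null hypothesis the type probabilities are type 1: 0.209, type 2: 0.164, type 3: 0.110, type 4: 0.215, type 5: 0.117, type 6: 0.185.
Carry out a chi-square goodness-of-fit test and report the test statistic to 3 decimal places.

10.152

Expected counts E_i = n·p_i: 160×0.209 = 33.44, 160×0.164 = 26.24, 160×0.110 = 17.6, 160×0.215 = 34.4, 160×0.117 = 18.72, 160×0.185 = 29.6.
χ² = (31−33.44)²/33.44 + (35−26.24)²/26.24 + (12−17.6)²/17.6 + (43−34.4)²/34.4 + (19−18.72)²/18.72 + (20−29.6)²/29.6
   = 0.1780 + 2.9245 + 1.7818 + 2.1500 + 0.0042 + 3.1135
Sum = 10.152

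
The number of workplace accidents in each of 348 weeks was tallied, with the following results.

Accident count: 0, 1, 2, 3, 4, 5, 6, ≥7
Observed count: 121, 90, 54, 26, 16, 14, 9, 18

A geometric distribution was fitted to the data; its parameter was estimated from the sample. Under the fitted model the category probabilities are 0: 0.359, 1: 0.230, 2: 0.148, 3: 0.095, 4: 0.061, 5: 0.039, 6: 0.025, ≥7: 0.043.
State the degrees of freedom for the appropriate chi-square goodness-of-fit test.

There are k = 8 categories and 1 parameter estimated from the data, so df = 8 − 1 − 1 = 6.

6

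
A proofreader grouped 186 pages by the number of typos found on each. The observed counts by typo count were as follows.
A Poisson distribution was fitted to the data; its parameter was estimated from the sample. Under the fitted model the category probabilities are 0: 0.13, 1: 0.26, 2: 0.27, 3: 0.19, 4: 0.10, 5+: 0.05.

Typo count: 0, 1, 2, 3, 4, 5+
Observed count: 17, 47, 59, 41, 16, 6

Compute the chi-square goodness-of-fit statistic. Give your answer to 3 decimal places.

6.146

Expected counts E_i = n·p_i: 186×0.13 = 24.18, 186×0.26 = 48.36, 186×0.27 = 50.22, 186×0.19 = 35.34, 186×0.10 = 18.6, 186×0.05 = 9.3.
χ² = (17−24.18)²/24.18 + (47−48.36)²/48.36 + (59−50.22)²/50.22 + (41−35.34)²/35.34 + (16−18.6)²/18.6 + (6−9.3)²/9.3
   = 2.1320 + 0.0382 + 1.5350 + 0.9065 + 0.3634 + 1.1710
Sum = 6.146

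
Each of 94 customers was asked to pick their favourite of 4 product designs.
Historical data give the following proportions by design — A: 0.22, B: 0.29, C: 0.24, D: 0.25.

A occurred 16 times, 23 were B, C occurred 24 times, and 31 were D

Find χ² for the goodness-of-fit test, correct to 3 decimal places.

Expected counts E_i = n·p_i: 94×0.22 = 20.68, 94×0.29 = 27.26, 94×0.24 = 22.56, 94×0.25 = 23.5.
χ² = (16−20.68)²/20.68 + (23−27.26)²/27.26 + (24−22.56)²/22.56 + (31−23.5)²/23.5
   = 1.0591 + 0.6657 + 0.0919 + 2.3936
Sum = 4.210

4.210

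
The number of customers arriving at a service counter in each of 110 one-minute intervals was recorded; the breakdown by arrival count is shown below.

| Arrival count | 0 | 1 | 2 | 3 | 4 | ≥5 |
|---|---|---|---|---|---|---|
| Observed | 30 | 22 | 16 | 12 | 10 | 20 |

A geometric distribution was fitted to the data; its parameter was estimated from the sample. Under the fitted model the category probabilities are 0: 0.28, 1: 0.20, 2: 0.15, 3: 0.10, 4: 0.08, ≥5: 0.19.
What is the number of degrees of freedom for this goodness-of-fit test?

4

There are k = 6 categories and 1 parameter estimated from the data, so df = 6 − 1 − 1 = 4.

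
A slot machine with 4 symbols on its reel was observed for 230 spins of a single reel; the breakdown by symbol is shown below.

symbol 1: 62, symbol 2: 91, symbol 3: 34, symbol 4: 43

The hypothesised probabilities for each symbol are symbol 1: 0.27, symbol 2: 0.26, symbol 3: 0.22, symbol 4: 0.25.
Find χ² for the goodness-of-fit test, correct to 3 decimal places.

25.381

Expected counts E_i = n·p_i: 230×0.27 = 62.1, 230×0.26 = 59.8, 230×0.22 = 50.6, 230×0.25 = 57.5.
χ² = (62−62.1)²/62.1 + (91−59.8)²/59.8 + (34−50.6)²/50.6 + (43−57.5)²/57.5
   = 0.0002 + 16.2783 + 5.4458 + 3.6565
Sum = 25.381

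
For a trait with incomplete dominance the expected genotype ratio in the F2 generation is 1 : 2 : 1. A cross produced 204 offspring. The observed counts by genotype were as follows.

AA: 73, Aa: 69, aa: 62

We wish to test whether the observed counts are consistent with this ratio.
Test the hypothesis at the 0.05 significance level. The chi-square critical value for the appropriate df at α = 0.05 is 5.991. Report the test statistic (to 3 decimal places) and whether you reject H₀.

Ratio total = 4. Expected counts: 204×1/4 = 51, 204×2/4 = 102, 204×1/4 = 51.
cat         O        E   (O−E)²/E
AA         73       51     9.4902
Aa         69      102    10.6765
aa         62       51     2.3725
Sum = 22.539
df = 2. Since 22.539 > 5.991, we reject H₀.

22.539; reject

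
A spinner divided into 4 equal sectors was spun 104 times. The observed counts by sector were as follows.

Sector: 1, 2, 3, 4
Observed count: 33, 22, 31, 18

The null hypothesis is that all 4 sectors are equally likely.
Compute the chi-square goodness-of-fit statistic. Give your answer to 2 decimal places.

Expected count for each of the 4 categories: 104/4 = 26.
χ² = (33−26)²/26 + (22−26)²/26 + (31−26)²/26 + (18−26)²/26
   = 1.885 + 0.615 + 0.962 + 2.462
Sum = 5.92

5.92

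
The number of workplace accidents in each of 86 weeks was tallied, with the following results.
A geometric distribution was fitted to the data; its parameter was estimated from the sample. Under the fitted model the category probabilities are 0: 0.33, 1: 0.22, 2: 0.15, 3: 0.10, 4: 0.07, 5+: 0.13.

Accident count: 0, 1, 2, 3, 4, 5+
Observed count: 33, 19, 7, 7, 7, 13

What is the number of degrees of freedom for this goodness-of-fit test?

4

There are k = 6 categories and 1 parameter estimated from the data, so df = 6 − 1 − 1 = 4.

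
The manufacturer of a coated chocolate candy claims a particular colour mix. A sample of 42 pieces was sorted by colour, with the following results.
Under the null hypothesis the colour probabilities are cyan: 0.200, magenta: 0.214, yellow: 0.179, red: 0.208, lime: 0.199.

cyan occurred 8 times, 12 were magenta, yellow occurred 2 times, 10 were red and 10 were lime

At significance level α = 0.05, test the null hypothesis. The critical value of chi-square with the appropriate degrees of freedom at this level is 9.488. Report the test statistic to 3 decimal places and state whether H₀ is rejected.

Expected counts E_i = n·p_i: 42×0.200 = 8.4, 42×0.214 = 8.988, 42×0.179 = 7.518, 42×0.208 = 8.736, 42×0.199 = 8.358.
cat          O        E   (O−E)²/E
cyan         8      8.4     0.0190
magenta     12    8.988     1.0094
yellow       2    7.518     4.0501
red         10    8.736     0.1829
lime        10    8.358     0.3226
Sum = 5.584
df = 4. Since 5.584 < 9.488, we do not reject H₀.

5.584; do not reject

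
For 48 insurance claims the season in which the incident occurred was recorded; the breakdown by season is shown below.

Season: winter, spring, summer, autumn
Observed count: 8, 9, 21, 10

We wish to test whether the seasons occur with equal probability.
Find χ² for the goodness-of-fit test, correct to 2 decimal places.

9.17

Expected count for each of the 4 categories: 48/4 = 12.
cat         O        E   (O−E)²/E
winter      8       12      1.333
spring      9       12      0.750
summer     21       12      6.750
autumn     10       12      0.333
Sum = 9.17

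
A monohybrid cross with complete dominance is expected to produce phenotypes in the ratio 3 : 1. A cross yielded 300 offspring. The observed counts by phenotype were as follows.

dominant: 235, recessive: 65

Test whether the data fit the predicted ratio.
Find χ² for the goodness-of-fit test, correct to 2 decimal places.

1.78

Ratio total = 4. Expected counts: 300×3/4 = 225, 300×1/4 = 75.
cat            O        E   (O−E)²/E
dominant     235      225      0.444
recessive     65       75      1.333
Sum = 1.78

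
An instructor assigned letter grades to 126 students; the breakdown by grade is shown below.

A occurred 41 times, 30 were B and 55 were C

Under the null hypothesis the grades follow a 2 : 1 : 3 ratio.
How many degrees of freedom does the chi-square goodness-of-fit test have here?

2

There are k = 3 categories and no parameters were estimated from the data, so df = 3 − 1 = 2.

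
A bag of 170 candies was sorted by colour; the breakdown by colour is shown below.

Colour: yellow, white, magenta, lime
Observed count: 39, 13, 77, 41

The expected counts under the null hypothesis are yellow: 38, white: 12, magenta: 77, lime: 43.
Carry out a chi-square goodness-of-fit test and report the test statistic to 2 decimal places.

cat          O        E   (O−E)²/E
yellow      39       38      0.026
white       13       12      0.083
magenta     77       77      0.000
lime        41       43      0.093
Sum = 0.20

0.20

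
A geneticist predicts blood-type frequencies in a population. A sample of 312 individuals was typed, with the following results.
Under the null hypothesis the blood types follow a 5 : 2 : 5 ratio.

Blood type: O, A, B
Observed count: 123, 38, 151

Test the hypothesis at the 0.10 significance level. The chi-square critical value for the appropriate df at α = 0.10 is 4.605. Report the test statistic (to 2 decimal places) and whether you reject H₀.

7.54; reject

Ratio total = 12. Expected counts: 312×5/12 = 130, 312×2/12 = 52, 312×5/12 = 130.
O: (123 − 130)²/130 = 49/130 = 0.377
A: (38 − 52)²/52 = 196/52 = 3.769
B: (151 − 130)²/130 = 441/130 = 3.392
Sum = 7.54
df = 2. Since 7.54 > 4.605, we reject H₀.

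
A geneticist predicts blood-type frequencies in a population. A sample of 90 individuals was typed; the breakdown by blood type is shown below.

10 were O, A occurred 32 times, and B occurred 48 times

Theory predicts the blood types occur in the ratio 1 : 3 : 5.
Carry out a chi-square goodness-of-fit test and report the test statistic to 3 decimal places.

0.213

Ratio total = 9. Expected counts: 90×1/9 = 10, 90×3/9 = 30, 90×5/9 = 50.
O: (10 − 10)²/10 = 0/10 = 0.0000
A: (32 − 30)²/30 = 4/30 = 0.1333
B: (48 − 50)²/50 = 4/50 = 0.0800
Sum = 0.213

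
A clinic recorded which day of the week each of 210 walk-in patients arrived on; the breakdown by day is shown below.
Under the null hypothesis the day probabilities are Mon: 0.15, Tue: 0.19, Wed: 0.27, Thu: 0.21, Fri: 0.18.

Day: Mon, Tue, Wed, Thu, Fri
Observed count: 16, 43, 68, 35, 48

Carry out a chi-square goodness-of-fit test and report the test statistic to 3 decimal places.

14.750

Expected counts E_i = n·p_i: 210×0.15 = 31.5, 210×0.19 = 39.9, 210×0.27 = 56.7, 210×0.21 = 44.1, 210×0.18 = 37.8.
Mon: (16 − 31.5)²/31.5 = 240.25/31.5 = 7.6270
Tue: (43 − 39.9)²/39.9 = 9.61/39.9 = 0.2409
Wed: (68 − 56.7)²/56.7 = 127.69/56.7 = 2.2520
Thu: (35 − 44.1)²/44.1 = 82.81/44.1 = 1.8778
Fri: (48 − 37.8)²/37.8 = 104.04/37.8 = 2.7524
Sum = 14.750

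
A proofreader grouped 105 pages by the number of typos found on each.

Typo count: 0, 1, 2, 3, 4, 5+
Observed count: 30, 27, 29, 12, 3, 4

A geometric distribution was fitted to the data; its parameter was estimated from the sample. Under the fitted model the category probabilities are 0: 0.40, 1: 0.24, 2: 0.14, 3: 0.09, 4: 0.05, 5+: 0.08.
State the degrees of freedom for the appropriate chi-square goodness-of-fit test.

There are k = 6 categories and 1 parameter estimated from the data, so df = 6 − 1 − 1 = 4.

4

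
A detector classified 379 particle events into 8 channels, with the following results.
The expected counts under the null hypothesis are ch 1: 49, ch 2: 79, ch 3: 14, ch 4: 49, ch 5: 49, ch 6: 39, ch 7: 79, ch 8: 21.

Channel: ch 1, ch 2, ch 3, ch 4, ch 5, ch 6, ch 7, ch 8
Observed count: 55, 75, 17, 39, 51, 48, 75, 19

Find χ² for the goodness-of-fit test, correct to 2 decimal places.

6.17

χ² = (55−49)²/49 + (75−79)²/79 + (17−14)²/14 + (39−49)²/49 + (51−49)²/49 + (48−39)²/39 + (75−79)²/79 + (19−21)²/21
   = 0.735 + 0.203 + 0.643 + 2.041 + 0.082 + 2.077 + 0.203 + 0.190
Sum = 6.17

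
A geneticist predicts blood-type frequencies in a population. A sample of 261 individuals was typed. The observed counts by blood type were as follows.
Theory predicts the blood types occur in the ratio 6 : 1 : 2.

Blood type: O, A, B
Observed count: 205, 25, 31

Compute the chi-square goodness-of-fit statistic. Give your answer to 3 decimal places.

Ratio total = 9. Expected counts: 261×6/9 = 174, 261×1/9 = 29, 261×2/9 = 58.
O: (205 − 174)²/174 = 961/174 = 5.5230
A: (25 − 29)²/29 = 16/29 = 0.5517
B: (31 − 58)²/58 = 729/58 = 12.5690
Sum = 18.644

18.644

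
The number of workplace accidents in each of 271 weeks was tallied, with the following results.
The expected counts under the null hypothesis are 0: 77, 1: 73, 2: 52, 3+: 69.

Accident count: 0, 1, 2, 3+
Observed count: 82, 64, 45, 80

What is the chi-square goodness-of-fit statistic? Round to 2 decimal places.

4.13

χ² = (82−77)²/77 + (64−73)²/73 + (45−52)²/52 + (80−69)²/69
   = 0.325 + 1.110 + 0.942 + 1.754
Sum = 4.13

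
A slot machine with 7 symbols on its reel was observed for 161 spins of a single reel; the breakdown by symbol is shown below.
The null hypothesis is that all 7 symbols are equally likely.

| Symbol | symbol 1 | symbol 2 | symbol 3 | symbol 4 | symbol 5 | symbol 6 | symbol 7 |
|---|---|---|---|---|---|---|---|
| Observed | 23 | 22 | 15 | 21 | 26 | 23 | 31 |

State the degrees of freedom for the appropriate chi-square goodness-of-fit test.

There are k = 7 categories and no parameters were estimated from the data, so df = 7 − 1 = 6.

6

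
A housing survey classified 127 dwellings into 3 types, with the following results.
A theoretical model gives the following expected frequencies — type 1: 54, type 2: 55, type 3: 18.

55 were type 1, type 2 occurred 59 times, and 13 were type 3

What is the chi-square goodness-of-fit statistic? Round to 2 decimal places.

1.70

type 1: (55 − 54)²/54 = 1/54 = 0.019
type 2: (59 − 55)²/55 = 16/55 = 0.291
type 3: (13 − 18)²/18 = 25/18 = 1.389
Sum = 1.70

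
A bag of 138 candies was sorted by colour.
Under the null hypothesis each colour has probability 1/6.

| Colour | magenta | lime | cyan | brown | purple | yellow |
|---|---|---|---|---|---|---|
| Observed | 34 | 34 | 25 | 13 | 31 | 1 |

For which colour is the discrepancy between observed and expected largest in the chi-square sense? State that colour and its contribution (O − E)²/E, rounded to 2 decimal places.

Expected count for each of the 6 categories: 138/6 = 23.
magenta: (34 − 23)²/23 = 121/23 = 5.261
lime: (34 − 23)²/23 = 121/23 = 5.261
cyan: (25 − 23)²/23 = 4/23 = 0.174
brown: (13 − 23)²/23 = 100/23 = 4.348
purple: (31 − 23)²/23 = 64/23 = 2.783
yellow: (1 − 23)²/23 = 484/23 = 21.043
The largest term is for yellow: 21.04.

yellow, 21.04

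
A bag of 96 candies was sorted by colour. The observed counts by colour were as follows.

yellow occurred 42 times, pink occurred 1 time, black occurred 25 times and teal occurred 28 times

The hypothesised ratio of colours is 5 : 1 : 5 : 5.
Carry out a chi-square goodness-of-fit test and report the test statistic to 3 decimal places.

Ratio total = 16. Expected counts: 96×5/16 = 30, 96×1/16 = 6, 96×5/16 = 30, 96×5/16 = 30.
cat         O        E   (O−E)²/E
yellow     42       30     4.8000
pink        1        6     4.1667
black      25       30     0.8333
teal       28       30     0.1333
Sum = 9.933

9.933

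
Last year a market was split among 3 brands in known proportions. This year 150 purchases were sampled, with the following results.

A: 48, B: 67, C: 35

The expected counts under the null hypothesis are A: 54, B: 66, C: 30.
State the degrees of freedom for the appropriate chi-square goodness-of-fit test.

There are k = 3 categories and no parameters were estimated from the data, so df = 3 − 1 = 2.

2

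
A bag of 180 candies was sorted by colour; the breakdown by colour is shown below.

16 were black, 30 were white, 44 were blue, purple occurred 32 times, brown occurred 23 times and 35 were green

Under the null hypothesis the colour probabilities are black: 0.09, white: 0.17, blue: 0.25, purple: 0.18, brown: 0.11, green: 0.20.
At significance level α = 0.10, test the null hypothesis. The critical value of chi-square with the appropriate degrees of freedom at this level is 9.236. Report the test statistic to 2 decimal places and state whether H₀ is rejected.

0.59; do not reject

Expected counts E_i = n·p_i: 180×0.09 = 16.2, 180×0.17 = 30.6, 180×0.25 = 45, 180×0.18 = 32.4, 180×0.11 = 19.8, 180×0.20 = 36.
cat         O        E   (O−E)²/E
black      16     16.2      0.002
white      30     30.6      0.012
blue       44       45      0.022
purple     32     32.4      0.005
brown      23     19.8      0.517
green      35       36      0.028
Sum = 0.59
df = 5. Since 0.59 < 9.236, we do not reject H₀.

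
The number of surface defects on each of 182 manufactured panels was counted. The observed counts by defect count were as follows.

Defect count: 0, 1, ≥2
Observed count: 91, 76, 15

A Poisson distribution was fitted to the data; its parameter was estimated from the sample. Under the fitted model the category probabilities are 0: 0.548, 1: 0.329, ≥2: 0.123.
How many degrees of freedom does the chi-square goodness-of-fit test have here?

There are k = 3 categories and 1 parameter estimated from the data, so df = 3 − 1 − 1 = 1.

1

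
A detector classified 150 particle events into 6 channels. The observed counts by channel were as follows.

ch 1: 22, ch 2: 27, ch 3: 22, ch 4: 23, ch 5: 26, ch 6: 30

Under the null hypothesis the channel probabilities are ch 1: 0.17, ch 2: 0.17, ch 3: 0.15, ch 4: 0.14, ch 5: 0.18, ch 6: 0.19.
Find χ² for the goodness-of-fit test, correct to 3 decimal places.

Expected counts E_i = n·p_i: 150×0.17 = 25.5, 150×0.17 = 25.5, 150×0.15 = 22.5, 150×0.14 = 21, 150×0.18 = 27, 150×0.19 = 28.5.
χ² = (22−25.5)²/25.5 + (27−25.5)²/25.5 + (22−22.5)²/22.5 + (23−21)²/21 + (26−27)²/27 + (30−28.5)²/28.5
   = 0.4804 + 0.0882 + 0.0111 + 0.1905 + 0.0370 + 0.0789
Sum = 0.886

0.886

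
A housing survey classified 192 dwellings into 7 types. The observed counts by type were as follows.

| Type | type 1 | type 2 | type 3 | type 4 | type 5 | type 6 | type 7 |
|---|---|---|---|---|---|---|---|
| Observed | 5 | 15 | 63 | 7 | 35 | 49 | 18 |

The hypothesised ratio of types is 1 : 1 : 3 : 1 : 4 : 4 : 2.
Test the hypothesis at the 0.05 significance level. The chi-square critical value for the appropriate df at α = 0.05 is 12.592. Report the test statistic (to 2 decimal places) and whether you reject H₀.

Ratio total = 16. Expected counts: 192×1/16 = 12, 192×1/16 = 12, 192×3/16 = 36, 192×1/16 = 12, 192×4/16 = 48, 192×4/16 = 48, 192×2/16 = 24.
χ² = (5−12)²/12 + (15−12)²/12 + (63−36)²/36 + (7−12)²/12 + (35−48)²/48 + (49−48)²/48 + (18−24)²/24
   = 4.083 + 0.750 + 20.250 + 2.083 + 3.521 + 0.021 + 1.500
Sum = 32.21
df = 6. Since 32.21 > 12.592, we reject H₀.

32.21; reject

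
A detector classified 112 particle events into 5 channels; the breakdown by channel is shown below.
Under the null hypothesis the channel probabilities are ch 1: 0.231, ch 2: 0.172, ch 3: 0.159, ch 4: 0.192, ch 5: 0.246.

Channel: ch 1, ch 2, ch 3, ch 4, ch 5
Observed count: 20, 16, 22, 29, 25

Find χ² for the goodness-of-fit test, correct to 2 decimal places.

Expected counts E_i = n·p_i: 112×0.231 = 25.872, 112×0.172 = 19.264, 112×0.159 = 17.808, 112×0.192 = 21.504, 112×0.246 = 27.552.
χ² = (20−25.872)²/25.872 + (16−19.264)²/19.264 + (22−17.808)²/17.808 + (29−21.504)²/21.504 + (25−27.552)²/27.552
   = 1.333 + 0.553 + 0.987 + 2.613 + 0.236
Sum = 5.72

5.72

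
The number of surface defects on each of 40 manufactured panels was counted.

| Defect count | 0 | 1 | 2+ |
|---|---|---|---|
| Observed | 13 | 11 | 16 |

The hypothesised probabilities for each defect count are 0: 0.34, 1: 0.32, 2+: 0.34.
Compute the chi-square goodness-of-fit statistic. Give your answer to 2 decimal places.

Expected counts E_i = n·p_i: 40×0.34 = 13.6, 40×0.32 = 12.8, 40×0.34 = 13.6.
0: (13 − 13.6)²/13.6 = 0.36/13.6 = 0.026
1: (11 − 12.8)²/12.8 = 3.24/12.8 = 0.253
2+: (16 − 13.6)²/13.6 = 5.76/13.6 = 0.424
Sum = 0.70

0.70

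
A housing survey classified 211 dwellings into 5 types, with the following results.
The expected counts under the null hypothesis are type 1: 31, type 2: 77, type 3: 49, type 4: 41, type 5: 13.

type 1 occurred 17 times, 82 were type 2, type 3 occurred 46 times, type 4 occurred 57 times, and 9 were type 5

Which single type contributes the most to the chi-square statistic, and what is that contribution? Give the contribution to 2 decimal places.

cat         O        E   (O−E)²/E
type 1     17       31      6.323
type 2     82       77      0.325
type 3     46       49      0.184
type 4     57       41      6.244
type 5      9       13      1.231
The largest term is for type 1: 6.32.

type 1, 6.32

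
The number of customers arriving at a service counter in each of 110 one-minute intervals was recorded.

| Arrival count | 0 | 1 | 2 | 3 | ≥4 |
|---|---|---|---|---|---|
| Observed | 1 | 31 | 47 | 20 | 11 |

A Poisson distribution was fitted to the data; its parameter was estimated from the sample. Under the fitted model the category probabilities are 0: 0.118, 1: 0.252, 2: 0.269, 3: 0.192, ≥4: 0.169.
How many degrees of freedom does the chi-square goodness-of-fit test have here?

3

There are k = 5 categories and 1 parameter estimated from the data, so df = 5 − 1 − 1 = 3.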